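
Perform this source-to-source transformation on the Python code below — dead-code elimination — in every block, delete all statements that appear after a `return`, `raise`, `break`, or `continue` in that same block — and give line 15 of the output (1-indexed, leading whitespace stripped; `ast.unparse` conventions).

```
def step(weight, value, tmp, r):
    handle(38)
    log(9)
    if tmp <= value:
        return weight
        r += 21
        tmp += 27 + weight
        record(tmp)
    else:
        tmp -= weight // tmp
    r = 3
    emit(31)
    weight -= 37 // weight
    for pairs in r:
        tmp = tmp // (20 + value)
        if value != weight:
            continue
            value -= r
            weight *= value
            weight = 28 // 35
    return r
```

Transformed code:
def step(weight, value, tmp, r):
    handle(38)
    log(9)
    if tmp <= value:
        return weight
    else:
        tmp -= weight // tmp
    r = 3
    emit(31)
    weight -= 37 // weight
    for pairs in r:
        tmp = tmp // (20 + value)
        if value != weight:
            continue
    return r

return r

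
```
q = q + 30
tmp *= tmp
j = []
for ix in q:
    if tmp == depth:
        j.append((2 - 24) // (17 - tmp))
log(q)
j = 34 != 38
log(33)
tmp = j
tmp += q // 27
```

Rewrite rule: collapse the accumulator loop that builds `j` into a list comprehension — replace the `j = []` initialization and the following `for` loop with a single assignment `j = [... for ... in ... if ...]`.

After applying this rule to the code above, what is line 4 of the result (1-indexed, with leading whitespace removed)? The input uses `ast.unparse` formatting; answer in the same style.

log(q)

Transformed code:
q = q + 30
tmp *= tmp
j = [(2 - 24) // (17 - tmp) for ix in q if tmp == depth]
log(q)
j = 34 != 38
log(33)
tmp = j
tmp += q // 27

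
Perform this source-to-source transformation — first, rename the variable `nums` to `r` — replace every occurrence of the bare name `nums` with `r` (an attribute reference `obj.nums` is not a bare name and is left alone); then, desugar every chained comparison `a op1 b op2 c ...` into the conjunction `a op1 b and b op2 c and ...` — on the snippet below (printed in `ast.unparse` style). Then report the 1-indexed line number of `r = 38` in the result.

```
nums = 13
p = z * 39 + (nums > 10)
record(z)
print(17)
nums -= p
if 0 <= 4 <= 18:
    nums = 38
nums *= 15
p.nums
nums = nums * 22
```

Transformed code:
r = 13
p = z * 39 + (r > 10)
record(z)
print(17)
r -= p
if 0 <= 4 and 4 <= 18:
    r = 38
r *= 15
p.nums
r = r * 22

7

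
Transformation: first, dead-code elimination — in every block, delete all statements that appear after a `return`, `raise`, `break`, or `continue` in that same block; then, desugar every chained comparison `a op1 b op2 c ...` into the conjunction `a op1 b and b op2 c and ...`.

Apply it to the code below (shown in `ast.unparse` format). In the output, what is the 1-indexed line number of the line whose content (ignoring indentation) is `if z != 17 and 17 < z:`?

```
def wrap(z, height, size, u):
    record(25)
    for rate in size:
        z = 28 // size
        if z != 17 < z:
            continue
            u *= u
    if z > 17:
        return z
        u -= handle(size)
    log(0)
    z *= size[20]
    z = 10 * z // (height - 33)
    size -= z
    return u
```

Transformed code:
def wrap(z, height, size, u):
    record(25)
    for rate in size:
        z = 28 // size
        if z != 17 and 17 < z:
            continue
    if z > 17:
        return z
    log(0)
    z *= size[20]
    z = 10 * z // (height - 33)
    size -= z
    return u

5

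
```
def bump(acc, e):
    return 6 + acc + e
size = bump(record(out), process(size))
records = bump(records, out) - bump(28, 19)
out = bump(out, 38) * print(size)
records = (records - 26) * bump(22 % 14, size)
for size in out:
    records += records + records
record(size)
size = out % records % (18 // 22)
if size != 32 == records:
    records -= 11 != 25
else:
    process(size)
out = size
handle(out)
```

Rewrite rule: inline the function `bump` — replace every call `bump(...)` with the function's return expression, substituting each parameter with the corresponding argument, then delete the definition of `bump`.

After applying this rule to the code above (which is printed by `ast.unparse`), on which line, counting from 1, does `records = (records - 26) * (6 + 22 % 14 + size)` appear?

4

Transformed code:
size = 6 + record(out) + process(size)
records = 6 + records + out - (6 + 28 + 19)
out = (6 + out + 38) * print(size)
records = (records - 26) * (6 + 22 % 14 + size)
for size in out:
    records += records + records
record(size)
size = out % records % (18 // 22)
if size != 32 == records:
    records -= 11 != 25
else:
    process(size)
out = size
handle(out)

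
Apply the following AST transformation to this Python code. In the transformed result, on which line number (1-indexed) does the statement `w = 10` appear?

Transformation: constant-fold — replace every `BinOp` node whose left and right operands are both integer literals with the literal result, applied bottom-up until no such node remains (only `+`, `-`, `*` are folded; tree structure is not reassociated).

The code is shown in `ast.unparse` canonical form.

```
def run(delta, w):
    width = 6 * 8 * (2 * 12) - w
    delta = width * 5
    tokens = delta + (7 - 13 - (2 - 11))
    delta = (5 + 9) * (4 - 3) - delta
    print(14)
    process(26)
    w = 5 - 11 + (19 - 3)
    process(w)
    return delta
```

8

Transformed code:
def run(delta, w):
    width = 1152 - w
    delta = width * 5
    tokens = delta + 3
    delta = 14 - delta
    print(14)
    process(26)
    w = 10
    process(w)
    return delta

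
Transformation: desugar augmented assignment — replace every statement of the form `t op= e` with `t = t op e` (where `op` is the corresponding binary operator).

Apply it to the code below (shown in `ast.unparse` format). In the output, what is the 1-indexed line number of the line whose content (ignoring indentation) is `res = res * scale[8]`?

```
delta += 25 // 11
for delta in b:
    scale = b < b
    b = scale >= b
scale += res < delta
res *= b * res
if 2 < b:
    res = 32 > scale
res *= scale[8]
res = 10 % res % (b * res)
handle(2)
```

Transformed code:
delta = delta + 25 // 11
for delta in b:
    scale = b < b
    b = scale >= b
scale = scale + (res < delta)
res = res * (b * res)
if 2 < b:
    res = 32 > scale
res = res * scale[8]
res = 10 % res % (b * res)
handle(2)

9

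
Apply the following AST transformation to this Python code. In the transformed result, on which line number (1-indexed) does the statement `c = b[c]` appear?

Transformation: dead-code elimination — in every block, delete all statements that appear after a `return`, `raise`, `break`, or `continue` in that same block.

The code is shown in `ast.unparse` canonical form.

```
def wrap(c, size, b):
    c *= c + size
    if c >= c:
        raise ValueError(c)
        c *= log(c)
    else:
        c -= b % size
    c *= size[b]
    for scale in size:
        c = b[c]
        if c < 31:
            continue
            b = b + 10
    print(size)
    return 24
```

9

Transformed code:
def wrap(c, size, b):
    c *= c + size
    if c >= c:
        raise ValueError(c)
    else:
        c -= b % size
    c *= size[b]
    for scale in size:
        c = b[c]
        if c < 31:
            continue
    print(size)
    return 24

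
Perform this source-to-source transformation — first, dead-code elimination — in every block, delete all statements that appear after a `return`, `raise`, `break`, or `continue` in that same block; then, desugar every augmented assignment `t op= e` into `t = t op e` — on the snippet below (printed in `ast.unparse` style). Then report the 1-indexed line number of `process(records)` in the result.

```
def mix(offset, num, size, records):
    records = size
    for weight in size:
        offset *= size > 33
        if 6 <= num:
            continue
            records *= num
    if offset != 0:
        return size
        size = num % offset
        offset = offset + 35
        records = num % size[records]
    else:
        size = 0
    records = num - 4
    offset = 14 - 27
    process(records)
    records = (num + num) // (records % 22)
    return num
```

Transformed code:
def mix(offset, num, size, records):
    records = size
    for weight in size:
        offset = offset * (size > 33)
        if 6 <= num:
            continue
    if offset != 0:
        return size
    else:
        size = 0
    records = num - 4
    offset = 14 - 27
    process(records)
    records = (num + num) // (records % 22)
    return num

13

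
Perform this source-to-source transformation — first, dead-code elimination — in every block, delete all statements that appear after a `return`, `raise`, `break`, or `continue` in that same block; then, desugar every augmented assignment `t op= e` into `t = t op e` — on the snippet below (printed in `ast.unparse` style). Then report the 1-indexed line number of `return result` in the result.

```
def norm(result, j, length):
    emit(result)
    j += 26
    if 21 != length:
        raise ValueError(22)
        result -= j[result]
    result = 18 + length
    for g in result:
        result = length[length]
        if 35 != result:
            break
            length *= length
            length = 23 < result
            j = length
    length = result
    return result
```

Transformed code:
def norm(result, j, length):
    emit(result)
    j = j + 26
    if 21 != length:
        raise ValueError(22)
    result = 18 + length
    for g in result:
        result = length[length]
        if 35 != result:
            break
    length = result
    return result

12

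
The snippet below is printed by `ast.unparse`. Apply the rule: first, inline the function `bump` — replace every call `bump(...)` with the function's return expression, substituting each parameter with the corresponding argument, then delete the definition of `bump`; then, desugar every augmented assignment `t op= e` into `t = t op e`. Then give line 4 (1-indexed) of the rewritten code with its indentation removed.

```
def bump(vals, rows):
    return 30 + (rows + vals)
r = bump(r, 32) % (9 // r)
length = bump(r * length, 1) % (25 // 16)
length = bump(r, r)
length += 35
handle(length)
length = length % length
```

length = length + 35

Transformed code:
r = (30 + (32 + r)) % (9 // r)
length = (30 + (1 + r * length)) % (25 // 16)
length = 30 + (r + r)
length = length + 35
handle(length)
length = length % length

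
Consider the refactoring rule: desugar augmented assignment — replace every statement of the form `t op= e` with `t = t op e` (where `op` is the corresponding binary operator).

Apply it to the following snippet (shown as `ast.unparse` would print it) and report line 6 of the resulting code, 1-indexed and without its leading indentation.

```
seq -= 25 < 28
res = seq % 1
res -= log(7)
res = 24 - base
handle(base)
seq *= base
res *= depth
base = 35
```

seq = seq * base

Transformed code:
seq = seq - (25 < 28)
res = seq % 1
res = res - log(7)
res = 24 - base
handle(base)
seq = seq * base
res = res * depth
base = 35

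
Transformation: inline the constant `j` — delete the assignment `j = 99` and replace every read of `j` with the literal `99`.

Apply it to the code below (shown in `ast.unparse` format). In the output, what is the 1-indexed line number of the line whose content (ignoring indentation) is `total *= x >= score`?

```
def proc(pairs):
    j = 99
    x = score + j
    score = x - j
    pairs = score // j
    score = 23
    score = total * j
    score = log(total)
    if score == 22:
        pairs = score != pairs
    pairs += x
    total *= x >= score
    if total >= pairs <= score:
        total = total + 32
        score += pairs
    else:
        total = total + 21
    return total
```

Transformed code:
def proc(pairs):
    x = score + 99
    score = x - 99
    pairs = score // 99
    score = 23
    score = total * 99
    score = log(total)
    if score == 22:
        pairs = score != pairs
    pairs += x
    total *= x >= score
    if total >= pairs <= score:
        total = total + 32
        score += pairs
    else:
        total = total + 21
    return total

11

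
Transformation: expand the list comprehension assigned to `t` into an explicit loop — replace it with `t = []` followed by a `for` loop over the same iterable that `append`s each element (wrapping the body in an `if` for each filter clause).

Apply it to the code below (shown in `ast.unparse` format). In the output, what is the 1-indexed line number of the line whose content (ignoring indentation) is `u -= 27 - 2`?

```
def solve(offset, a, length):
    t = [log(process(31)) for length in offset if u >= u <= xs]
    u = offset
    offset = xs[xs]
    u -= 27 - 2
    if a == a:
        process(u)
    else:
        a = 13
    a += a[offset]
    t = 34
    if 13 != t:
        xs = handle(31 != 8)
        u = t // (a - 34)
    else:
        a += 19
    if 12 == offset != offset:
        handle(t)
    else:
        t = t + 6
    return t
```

Transformed code:
def solve(offset, a, length):
    t = []
    for length in offset:
        if u >= u <= xs:
            t.append(log(process(31)))
    u = offset
    offset = xs[xs]
    u -= 27 - 2
    if a == a:
        process(u)
    else:
        a = 13
    a += a[offset]
    t = 34
    if 13 != t:
        xs = handle(31 != 8)
        u = t // (a - 34)
    else:
        a += 19
    if 12 == offset != offset:
        handle(t)
    else:
        t = t + 6
    return t

8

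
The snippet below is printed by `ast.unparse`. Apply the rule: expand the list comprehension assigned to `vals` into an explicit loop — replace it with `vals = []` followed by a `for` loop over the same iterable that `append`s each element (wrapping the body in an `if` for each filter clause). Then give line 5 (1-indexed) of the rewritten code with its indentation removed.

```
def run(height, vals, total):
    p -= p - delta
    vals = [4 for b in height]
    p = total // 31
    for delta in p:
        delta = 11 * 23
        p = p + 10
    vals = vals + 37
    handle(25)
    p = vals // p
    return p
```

vals.append(4)

Transformed code:
def run(height, vals, total):
    p -= p - delta
    vals = []
    for b in height:
        vals.append(4)
    p = total // 31
    for delta in p:
        delta = 11 * 23
        p = p + 10
    vals = vals + 37
    handle(25)
    p = vals // p
    return p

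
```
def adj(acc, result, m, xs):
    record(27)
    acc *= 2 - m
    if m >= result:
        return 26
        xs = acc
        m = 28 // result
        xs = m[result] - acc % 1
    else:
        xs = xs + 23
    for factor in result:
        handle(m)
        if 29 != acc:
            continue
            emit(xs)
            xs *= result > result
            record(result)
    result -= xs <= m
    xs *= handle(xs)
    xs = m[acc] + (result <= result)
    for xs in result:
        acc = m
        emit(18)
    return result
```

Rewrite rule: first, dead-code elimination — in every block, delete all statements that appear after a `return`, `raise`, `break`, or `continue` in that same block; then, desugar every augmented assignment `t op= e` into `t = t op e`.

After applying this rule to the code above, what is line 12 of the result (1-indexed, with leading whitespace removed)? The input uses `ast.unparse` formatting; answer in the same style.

result = result - (xs <= m)

Transformed code:
def adj(acc, result, m, xs):
    record(27)
    acc = acc * (2 - m)
    if m >= result:
        return 26
    else:
        xs = xs + 23
    for factor in result:
        handle(m)
        if 29 != acc:
            continue
    result = result - (xs <= m)
    xs = xs * handle(xs)
    xs = m[acc] + (result <= result)
    for xs in result:
        acc = m
        emit(18)
    return result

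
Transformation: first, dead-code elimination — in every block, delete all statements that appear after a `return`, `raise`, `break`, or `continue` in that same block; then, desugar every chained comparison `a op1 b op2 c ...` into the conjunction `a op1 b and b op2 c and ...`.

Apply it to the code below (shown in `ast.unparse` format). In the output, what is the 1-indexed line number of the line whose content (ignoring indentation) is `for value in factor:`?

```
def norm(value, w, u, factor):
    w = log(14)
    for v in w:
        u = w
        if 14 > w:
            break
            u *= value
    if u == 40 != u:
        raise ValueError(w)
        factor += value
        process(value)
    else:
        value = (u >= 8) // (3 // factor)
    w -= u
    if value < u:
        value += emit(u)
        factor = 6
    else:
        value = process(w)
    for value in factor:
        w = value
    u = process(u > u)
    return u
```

17

Transformed code:
def norm(value, w, u, factor):
    w = log(14)
    for v in w:
        u = w
        if 14 > w:
            break
    if u == 40 and 40 != u:
        raise ValueError(w)
    else:
        value = (u >= 8) // (3 // factor)
    w -= u
    if value < u:
        value += emit(u)
        factor = 6
    else:
        value = process(w)
    for value in factor:
        w = value
    u = process(u > u)
    return u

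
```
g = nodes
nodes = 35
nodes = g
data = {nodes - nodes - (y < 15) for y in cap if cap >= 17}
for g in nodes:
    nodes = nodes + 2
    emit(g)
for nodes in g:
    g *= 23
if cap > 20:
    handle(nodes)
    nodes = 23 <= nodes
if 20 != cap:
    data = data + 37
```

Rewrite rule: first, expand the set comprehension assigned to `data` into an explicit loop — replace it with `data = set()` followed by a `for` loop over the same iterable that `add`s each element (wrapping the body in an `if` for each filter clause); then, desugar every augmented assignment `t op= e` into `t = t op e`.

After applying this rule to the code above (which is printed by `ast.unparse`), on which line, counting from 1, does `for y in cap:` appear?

5

Transformed code:
g = nodes
nodes = 35
nodes = g
data = set()
for y in cap:
    if cap >= 17:
        data.add(nodes - nodes - (y < 15))
for g in nodes:
    nodes = nodes + 2
    emit(g)
for nodes in g:
    g = g * 23
if cap > 20:
    handle(nodes)
    nodes = 23 <= nodes
if 20 != cap:
    data = data + 37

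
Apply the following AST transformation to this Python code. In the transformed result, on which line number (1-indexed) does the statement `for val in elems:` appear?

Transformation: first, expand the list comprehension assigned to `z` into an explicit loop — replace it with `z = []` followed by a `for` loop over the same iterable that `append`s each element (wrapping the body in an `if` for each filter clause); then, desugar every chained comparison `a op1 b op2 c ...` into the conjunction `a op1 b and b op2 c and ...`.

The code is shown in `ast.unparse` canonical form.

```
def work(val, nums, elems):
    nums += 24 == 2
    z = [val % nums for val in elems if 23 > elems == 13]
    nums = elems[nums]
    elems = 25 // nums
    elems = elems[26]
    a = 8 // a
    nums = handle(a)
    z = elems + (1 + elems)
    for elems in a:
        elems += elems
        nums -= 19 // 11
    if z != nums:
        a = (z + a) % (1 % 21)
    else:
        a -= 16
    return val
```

Transformed code:
def work(val, nums, elems):
    nums += 24 == 2
    z = []
    for val in elems:
        if 23 > elems and elems == 13:
            z.append(val % nums)
    nums = elems[nums]
    elems = 25 // nums
    elems = elems[26]
    a = 8 // a
    nums = handle(a)
    z = elems + (1 + elems)
    for elems in a:
        elems += elems
        nums -= 19 // 11
    if z != nums:
        a = (z + a) % (1 % 21)
    else:
        a -= 16
    return val

4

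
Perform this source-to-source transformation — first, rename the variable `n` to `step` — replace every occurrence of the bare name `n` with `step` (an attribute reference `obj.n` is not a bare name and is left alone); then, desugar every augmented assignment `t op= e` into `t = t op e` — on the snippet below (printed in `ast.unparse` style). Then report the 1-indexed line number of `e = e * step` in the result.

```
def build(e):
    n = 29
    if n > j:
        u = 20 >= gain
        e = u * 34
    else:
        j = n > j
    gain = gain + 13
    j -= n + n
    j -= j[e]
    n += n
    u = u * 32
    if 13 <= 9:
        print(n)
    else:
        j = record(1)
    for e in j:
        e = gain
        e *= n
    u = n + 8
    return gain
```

19

Transformed code:
def build(e):
    step = 29
    if step > j:
        u = 20 >= gain
        e = u * 34
    else:
        j = step > j
    gain = gain + 13
    j = j - (step + step)
    j = j - j[e]
    step = step + step
    u = u * 32
    if 13 <= 9:
        print(step)
    else:
        j = record(1)
    for e in j:
        e = gain
        e = e * step
    u = step + 8
    return gain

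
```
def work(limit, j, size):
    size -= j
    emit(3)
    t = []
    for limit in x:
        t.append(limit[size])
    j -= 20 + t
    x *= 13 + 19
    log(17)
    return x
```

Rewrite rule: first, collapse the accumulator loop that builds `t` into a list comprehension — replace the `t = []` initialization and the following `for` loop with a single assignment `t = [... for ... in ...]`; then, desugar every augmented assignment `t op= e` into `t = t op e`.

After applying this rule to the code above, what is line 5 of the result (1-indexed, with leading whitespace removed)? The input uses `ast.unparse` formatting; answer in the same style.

j = j - (20 + t)

Transformed code:
def work(limit, j, size):
    size = size - j
    emit(3)
    t = [limit[size] for limit in x]
    j = j - (20 + t)
    x = x * (13 + 19)
    log(17)
    return x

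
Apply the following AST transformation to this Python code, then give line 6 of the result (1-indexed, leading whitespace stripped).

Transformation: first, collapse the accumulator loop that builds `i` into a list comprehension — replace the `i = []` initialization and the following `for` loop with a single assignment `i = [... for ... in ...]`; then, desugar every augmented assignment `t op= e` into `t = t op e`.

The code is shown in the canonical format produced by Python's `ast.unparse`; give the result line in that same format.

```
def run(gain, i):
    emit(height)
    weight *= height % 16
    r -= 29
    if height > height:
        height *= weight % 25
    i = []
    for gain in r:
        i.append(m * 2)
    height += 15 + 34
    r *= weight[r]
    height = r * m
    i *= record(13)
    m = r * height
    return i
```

Transformed code:
def run(gain, i):
    emit(height)
    weight = weight * (height % 16)
    r = r - 29
    if height > height:
        height = height * (weight % 25)
    i = [m * 2 for gain in r]
    height = height + (15 + 34)
    r = r * weight[r]
    height = r * m
    i = i * record(13)
    m = r * height
    return i

height = height * (weight % 25)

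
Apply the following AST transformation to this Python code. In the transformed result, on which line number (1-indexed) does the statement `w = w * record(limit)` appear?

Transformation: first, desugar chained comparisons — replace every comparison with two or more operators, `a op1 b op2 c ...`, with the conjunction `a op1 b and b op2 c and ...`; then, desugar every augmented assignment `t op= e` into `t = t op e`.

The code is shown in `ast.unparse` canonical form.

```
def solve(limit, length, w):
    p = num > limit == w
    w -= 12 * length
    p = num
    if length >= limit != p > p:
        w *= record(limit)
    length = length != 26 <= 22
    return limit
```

Transformed code:
def solve(limit, length, w):
    p = num > limit and limit == w
    w = w - 12 * length
    p = num
    if length >= limit and limit != p and (p > p):
        w = w * record(limit)
    length = length != 26 and 26 <= 22
    return limit

6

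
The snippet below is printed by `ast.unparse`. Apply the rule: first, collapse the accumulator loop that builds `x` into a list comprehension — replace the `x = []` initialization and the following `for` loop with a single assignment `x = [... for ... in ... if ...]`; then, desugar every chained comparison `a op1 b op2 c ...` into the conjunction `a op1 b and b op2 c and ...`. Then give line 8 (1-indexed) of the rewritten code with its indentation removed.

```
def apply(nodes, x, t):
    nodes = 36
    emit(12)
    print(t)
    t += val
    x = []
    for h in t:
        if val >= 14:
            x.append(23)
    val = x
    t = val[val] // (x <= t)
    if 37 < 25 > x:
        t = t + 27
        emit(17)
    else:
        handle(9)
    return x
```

t = val[val] // (x <= t)

Transformed code:
def apply(nodes, x, t):
    nodes = 36
    emit(12)
    print(t)
    t += val
    x = [23 for h in t if val >= 14]
    val = x
    t = val[val] // (x <= t)
    if 37 < 25 and 25 > x:
        t = t + 27
        emit(17)
    else:
        handle(9)
    return x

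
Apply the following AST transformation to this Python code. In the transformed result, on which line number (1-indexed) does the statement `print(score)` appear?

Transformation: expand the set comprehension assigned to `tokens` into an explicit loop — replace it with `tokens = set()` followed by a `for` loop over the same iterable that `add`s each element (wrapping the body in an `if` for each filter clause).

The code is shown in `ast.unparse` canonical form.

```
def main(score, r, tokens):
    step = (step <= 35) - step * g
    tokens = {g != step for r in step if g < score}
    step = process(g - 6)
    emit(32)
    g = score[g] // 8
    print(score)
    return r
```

10

Transformed code:
def main(score, r, tokens):
    step = (step <= 35) - step * g
    tokens = set()
    for r in step:
        if g < score:
            tokens.add(g != step)
    step = process(g - 6)
    emit(32)
    g = score[g] // 8
    print(score)
    return r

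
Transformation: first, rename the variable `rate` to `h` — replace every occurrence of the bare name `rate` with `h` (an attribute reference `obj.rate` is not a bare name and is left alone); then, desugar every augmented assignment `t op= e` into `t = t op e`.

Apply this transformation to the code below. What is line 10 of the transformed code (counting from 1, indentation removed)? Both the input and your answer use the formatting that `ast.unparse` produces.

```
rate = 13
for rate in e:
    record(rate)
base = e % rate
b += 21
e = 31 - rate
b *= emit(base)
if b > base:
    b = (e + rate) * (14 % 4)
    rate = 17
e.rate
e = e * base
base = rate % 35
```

Transformed code:
h = 13
for h in e:
    record(h)
base = e % h
b = b + 21
e = 31 - h
b = b * emit(base)
if b > base:
    b = (e + h) * (14 % 4)
    h = 17
e.rate
e = e * base
base = h % 35

h = 17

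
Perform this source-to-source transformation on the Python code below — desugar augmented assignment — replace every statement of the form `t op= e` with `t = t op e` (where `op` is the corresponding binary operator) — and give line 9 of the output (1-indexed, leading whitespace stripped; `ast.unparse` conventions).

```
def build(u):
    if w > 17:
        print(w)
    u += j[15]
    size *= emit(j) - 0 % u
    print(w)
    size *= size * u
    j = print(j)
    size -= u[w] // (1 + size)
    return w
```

size = size - u[w] // (1 + size)

Transformed code:
def build(u):
    if w > 17:
        print(w)
    u = u + j[15]
    size = size * (emit(j) - 0 % u)
    print(w)
    size = size * (size * u)
    j = print(j)
    size = size - u[w] // (1 + size)
    return w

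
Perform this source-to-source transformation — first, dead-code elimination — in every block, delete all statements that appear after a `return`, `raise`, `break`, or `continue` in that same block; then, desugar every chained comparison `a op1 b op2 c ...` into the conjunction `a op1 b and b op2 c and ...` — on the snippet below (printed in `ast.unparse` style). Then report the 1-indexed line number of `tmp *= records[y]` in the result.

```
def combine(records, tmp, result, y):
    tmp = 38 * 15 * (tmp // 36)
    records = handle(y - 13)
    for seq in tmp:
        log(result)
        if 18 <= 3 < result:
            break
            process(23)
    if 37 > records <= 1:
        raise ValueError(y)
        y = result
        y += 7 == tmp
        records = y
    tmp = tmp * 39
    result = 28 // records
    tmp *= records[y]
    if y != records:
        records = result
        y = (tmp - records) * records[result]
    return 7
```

12

Transformed code:
def combine(records, tmp, result, y):
    tmp = 38 * 15 * (tmp // 36)
    records = handle(y - 13)
    for seq in tmp:
        log(result)
        if 18 <= 3 and 3 < result:
            break
    if 37 > records and records <= 1:
        raise ValueError(y)
    tmp = tmp * 39
    result = 28 // records
    tmp *= records[y]
    if y != records:
        records = result
        y = (tmp - records) * records[result]
    return 7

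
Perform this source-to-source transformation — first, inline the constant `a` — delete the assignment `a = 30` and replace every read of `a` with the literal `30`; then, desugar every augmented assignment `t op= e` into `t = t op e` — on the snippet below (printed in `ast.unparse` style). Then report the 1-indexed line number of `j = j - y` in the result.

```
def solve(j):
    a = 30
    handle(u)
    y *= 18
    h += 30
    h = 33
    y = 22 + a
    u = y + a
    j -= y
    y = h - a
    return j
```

Transformed code:
def solve(j):
    handle(u)
    y = y * 18
    h = h + 30
    h = 33
    y = 22 + 30
    u = y + 30
    j = j - y
    y = h - 30
    return j

8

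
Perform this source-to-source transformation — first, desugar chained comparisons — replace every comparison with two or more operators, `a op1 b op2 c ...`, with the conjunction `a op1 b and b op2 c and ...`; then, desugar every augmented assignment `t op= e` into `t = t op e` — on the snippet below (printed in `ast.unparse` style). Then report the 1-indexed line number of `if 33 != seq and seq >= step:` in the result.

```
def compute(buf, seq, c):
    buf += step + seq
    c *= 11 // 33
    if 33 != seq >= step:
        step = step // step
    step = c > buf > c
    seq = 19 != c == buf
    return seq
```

4

Transformed code:
def compute(buf, seq, c):
    buf = buf + (step + seq)
    c = c * (11 // 33)
    if 33 != seq and seq >= step:
        step = step // step
    step = c > buf and buf > c
    seq = 19 != c and c == buf
    return seq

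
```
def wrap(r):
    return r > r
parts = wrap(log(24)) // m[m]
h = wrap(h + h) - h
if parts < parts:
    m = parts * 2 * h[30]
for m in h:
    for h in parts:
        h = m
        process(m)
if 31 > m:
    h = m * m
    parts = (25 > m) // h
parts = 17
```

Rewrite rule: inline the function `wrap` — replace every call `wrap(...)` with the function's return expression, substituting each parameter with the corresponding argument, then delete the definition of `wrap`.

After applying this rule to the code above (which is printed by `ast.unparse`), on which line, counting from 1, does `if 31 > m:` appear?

Transformed code:
parts = (log(24) > log(24)) // m[m]
h = (h + h > h + h) - h
if parts < parts:
    m = parts * 2 * h[30]
for m in h:
    for h in parts:
        h = m
        process(m)
if 31 > m:
    h = m * m
    parts = (25 > m) // h
parts = 17

9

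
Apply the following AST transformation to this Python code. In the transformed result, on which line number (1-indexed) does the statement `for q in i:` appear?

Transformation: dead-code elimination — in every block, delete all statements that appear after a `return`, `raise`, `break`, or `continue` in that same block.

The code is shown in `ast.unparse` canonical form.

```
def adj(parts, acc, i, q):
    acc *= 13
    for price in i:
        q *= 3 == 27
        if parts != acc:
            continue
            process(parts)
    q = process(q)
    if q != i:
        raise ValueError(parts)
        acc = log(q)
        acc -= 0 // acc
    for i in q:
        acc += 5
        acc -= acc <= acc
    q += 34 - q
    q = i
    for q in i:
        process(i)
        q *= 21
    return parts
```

Transformed code:
def adj(parts, acc, i, q):
    acc *= 13
    for price in i:
        q *= 3 == 27
        if parts != acc:
            continue
    q = process(q)
    if q != i:
        raise ValueError(parts)
    for i in q:
        acc += 5
        acc -= acc <= acc
    q += 34 - q
    q = i
    for q in i:
        process(i)
        q *= 21
    return parts

15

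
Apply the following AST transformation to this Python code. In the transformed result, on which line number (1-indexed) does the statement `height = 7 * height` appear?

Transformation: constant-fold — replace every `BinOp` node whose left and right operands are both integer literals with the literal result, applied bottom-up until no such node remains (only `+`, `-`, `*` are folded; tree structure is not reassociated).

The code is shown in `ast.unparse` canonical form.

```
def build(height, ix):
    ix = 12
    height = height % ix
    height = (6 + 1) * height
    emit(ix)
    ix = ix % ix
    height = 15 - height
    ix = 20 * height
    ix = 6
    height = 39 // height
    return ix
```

Transformed code:
def build(height, ix):
    ix = 12
    height = height % ix
    height = 7 * height
    emit(ix)
    ix = ix % ix
    height = 15 - height
    ix = 20 * height
    ix = 6
    height = 39 // height
    return ix

4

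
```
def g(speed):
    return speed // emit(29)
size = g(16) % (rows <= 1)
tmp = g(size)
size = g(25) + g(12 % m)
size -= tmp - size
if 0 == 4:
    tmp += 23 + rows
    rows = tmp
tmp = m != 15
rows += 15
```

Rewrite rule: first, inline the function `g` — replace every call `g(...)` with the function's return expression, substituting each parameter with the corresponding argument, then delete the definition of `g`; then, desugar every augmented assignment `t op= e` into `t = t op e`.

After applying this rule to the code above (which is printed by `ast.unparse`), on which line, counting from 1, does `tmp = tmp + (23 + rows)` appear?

6

Transformed code:
size = 16 // emit(29) % (rows <= 1)
tmp = size // emit(29)
size = 25 // emit(29) + 12 % m // emit(29)
size = size - (tmp - size)
if 0 == 4:
    tmp = tmp + (23 + rows)
    rows = tmp
tmp = m != 15
rows = rows + 15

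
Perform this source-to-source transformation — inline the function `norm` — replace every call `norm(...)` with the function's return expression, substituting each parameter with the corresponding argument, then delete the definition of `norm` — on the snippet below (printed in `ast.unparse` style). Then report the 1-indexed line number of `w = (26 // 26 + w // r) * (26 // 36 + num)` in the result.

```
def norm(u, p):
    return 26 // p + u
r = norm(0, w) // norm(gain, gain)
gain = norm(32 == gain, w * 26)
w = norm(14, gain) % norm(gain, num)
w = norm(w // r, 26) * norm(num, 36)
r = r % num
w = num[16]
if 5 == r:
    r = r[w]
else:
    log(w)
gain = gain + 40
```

Transformed code:
r = (26 // w + 0) // (26 // gain + gain)
gain = 26 // (w * 26) + (32 == gain)
w = (26 // gain + 14) % (26 // num + gain)
w = (26 // 26 + w // r) * (26 // 36 + num)
r = r % num
w = num[16]
if 5 == r:
    r = r[w]
else:
    log(w)
gain = gain + 40

4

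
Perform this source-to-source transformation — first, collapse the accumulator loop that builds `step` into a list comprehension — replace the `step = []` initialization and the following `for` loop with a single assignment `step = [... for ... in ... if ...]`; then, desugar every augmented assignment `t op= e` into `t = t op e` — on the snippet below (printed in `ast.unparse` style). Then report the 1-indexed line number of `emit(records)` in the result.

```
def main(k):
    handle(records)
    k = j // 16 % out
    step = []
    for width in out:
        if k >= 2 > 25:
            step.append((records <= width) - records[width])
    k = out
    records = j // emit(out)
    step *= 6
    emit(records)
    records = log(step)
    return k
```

Transformed code:
def main(k):
    handle(records)
    k = j // 16 % out
    step = [(records <= width) - records[width] for width in out if k >= 2 > 25]
    k = out
    records = j // emit(out)
    step = step * 6
    emit(records)
    records = log(step)
    return k

8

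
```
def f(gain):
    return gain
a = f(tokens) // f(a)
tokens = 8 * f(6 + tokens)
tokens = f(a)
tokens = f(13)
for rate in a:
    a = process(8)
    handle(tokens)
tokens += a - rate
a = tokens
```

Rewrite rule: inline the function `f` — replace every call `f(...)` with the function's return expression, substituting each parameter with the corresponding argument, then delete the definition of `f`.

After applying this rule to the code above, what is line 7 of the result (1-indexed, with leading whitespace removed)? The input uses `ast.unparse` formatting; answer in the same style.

Transformed code:
a = tokens // a
tokens = 8 * (6 + tokens)
tokens = a
tokens = 13
for rate in a:
    a = process(8)
    handle(tokens)
tokens += a - rate
a = tokens

handle(tokens)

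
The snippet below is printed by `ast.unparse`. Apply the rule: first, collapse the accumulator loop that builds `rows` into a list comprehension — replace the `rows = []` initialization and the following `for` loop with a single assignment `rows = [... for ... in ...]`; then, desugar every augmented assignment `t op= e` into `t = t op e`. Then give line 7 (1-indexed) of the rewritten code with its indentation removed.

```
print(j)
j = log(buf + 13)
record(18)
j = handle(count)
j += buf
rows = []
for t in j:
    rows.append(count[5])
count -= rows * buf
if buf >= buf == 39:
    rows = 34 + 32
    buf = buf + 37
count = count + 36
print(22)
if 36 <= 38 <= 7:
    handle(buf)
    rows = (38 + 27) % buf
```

Transformed code:
print(j)
j = log(buf + 13)
record(18)
j = handle(count)
j = j + buf
rows = [count[5] for t in j]
count = count - rows * buf
if buf >= buf == 39:
    rows = 34 + 32
    buf = buf + 37
count = count + 36
print(22)
if 36 <= 38 <= 7:
    handle(buf)
    rows = (38 + 27) % buf

count = count - rows * buf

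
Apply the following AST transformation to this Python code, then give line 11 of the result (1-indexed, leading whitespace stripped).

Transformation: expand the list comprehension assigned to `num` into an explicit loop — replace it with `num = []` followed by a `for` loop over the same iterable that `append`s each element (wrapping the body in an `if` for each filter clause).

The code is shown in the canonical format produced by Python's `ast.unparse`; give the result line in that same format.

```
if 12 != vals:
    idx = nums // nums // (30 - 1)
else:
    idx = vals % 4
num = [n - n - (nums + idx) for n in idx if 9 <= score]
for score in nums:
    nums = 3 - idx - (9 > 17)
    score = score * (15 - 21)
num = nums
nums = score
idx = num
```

score = score * (15 - 21)

Transformed code:
if 12 != vals:
    idx = nums // nums // (30 - 1)
else:
    idx = vals % 4
num = []
for n in idx:
    if 9 <= score:
        num.append(n - n - (nums + idx))
for score in nums:
    nums = 3 - idx - (9 > 17)
    score = score * (15 - 21)
num = nums
nums = score
idx = num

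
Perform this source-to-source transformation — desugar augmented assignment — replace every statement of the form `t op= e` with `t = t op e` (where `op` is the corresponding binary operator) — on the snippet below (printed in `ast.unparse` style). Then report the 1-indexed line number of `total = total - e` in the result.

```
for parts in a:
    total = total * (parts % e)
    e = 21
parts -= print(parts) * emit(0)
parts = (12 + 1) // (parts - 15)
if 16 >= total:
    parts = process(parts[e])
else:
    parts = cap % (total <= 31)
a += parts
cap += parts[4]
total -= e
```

Transformed code:
for parts in a:
    total = total * (parts % e)
    e = 21
parts = parts - print(parts) * emit(0)
parts = (12 + 1) // (parts - 15)
if 16 >= total:
    parts = process(parts[e])
else:
    parts = cap % (total <= 31)
a = a + parts
cap = cap + parts[4]
total = total - e

12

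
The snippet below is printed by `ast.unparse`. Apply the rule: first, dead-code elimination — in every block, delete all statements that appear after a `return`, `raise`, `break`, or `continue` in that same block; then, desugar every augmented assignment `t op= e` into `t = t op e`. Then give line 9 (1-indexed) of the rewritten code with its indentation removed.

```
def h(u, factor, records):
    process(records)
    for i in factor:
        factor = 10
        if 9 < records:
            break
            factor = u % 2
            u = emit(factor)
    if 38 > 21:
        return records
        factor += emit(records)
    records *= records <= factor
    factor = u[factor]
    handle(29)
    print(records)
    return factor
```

Transformed code:
def h(u, factor, records):
    process(records)
    for i in factor:
        factor = 10
        if 9 < records:
            break
    if 38 > 21:
        return records
    records = records * (records <= factor)
    factor = u[factor]
    handle(29)
    print(records)
    return factor

records = records * (records <= factor)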